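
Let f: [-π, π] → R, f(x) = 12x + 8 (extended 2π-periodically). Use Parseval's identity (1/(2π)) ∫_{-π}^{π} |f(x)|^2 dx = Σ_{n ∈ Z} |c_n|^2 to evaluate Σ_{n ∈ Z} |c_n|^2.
Σ |c_n|^2 = 48π^2 + 64

Expand and integrate term by term over [-π, π]:
  ∫ (12x)^2 dx = 144·(2π^3/3); ∫ 2·12·(8)·x dx = 0 (odd integrand); ∫ 8^2 dx = 64·2π.
So (1/(2π)) ∫_{-π}^{π} (12x + 8)^2 dx = 144π^2/3 + 64 = 48π^2 + 64.
Parseval ⇒ Σ |c_n|^2 = 48π^2 + 64.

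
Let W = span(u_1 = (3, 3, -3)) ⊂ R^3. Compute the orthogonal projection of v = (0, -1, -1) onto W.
proj_W(v) = (0, 0, 0)

Set up U = [u_1 | ... | u_1] ∈ R^(3×1). The projector onto W = col(U) is P = U (U^T U)^(-1) U^T.
Compute U^T U =
  [27],
and U^T v = (0).
Solve U^T U · c = U^T v for the coefficients: c = (0). The projection is proj_W(v) = U c.
Check: (v - proj_W(v)) · u_1 = 0  (should be 0).
Result: proj_W(v) = (0, 0, 0).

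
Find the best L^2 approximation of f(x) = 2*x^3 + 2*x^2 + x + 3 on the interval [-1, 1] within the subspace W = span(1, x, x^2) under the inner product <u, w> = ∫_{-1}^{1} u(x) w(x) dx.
g(x) = 2*x^2 + 11*x/5 + 3

The best approximation g ∈ W is the orthogonal projection of f onto W. Writing g = a_0 + a_1 x + a_2 x^2, the coefficients solve the normal equations G · a = b where
  G_{ij} = <φ_i, φ_j> and b_i = <f, φ_i>, with φ_0 = 1, φ_1 = x, φ_2 = x^2.
G =
  [2, 0, 2/3]
  [0, 2/3, 0]
  [2/3, 0, 2/5],
b = (22/3, 22/15, 14/5).
Solving gives a_0 = 3, a_1 = 11/5, a_2 = 2, so
  g(x) = 2*x^2 + 11*x/5 + 3.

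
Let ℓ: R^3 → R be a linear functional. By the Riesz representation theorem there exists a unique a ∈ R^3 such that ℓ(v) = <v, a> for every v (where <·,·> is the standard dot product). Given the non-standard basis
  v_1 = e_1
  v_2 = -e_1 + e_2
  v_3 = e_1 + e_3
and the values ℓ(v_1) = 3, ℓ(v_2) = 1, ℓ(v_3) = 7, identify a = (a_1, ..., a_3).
a = (3, 4, 4)

Write a = (a_1, ..., a_3) in the standard basis. For each basis vector v_i, ℓ(v_i) = <v_i, a> is a linear equation in the a_j's. Collect the n equations into a matrix system V a = ℓ, where row i of V is v_i (expressed in the standard basis). Since V is invertible (lower-triangular with 1s on the diagonal, up to permutation), solve by back-substitution:
  V =
[[1, 0, 0],
 [-1, 1, 0],
 [1, 0, 1]]
  V a = (3, 1, 7)
Solving gives a = (3, 4, 4).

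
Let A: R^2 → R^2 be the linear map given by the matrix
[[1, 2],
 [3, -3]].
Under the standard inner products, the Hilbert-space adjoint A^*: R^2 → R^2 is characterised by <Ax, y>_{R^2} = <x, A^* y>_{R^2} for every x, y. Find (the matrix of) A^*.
A^* = A^T =
[[1, 3],
 [2, -3]]

For real matrices with standard dot products, the defining identity <Ax, y> = <x, A^* y> gives (Ax)^T y = x^T (A^*) y, i.e. x^T A^T y = x^T (A^*) y. Since this holds for all x, y, we must have A^* = A^T. Therefore
A^* =
[[1, 3],
 [2, -3]].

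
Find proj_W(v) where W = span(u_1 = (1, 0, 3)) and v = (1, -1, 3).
proj_W(v) = (1, 0, 3)

Set up U = [u_1 | ... | u_1] ∈ R^(3×1). The projector onto W = col(U) is P = U (U^T U)^(-1) U^T.
Compute U^T U =
  [10],
and U^T v = (10).
Solve U^T U · c = U^T v for the coefficients: c = (1). The projection is proj_W(v) = U c.
Check: (v - proj_W(v)) · u_1 = 0  (should be 0).
Result: proj_W(v) = (1, 0, 3).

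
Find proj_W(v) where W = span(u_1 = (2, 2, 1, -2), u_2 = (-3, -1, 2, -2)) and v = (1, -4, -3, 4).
proj_W(v) = (-11/46, -461/230, -369/115, 107/23)

Set up U = [u_1 | ... | u_2] ∈ R^(4×2). The projector onto W = col(U) is P = U (U^T U)^(-1) U^T.
Compute U^T U =
  [13, -2]
  [-2, 18],
and U^T v = (-17, -13).
Solve U^T U · c = U^T v for the coefficients: c = (-166/115, -203/230). The projection is proj_W(v) = U c.
Check: (v - proj_W(v)) · u_1 = 0  (should be 0).
Check: (v - proj_W(v)) · u_2 = 0  (should be 0).
Result: proj_W(v) = (-11/46, -461/230, -369/115, 107/23).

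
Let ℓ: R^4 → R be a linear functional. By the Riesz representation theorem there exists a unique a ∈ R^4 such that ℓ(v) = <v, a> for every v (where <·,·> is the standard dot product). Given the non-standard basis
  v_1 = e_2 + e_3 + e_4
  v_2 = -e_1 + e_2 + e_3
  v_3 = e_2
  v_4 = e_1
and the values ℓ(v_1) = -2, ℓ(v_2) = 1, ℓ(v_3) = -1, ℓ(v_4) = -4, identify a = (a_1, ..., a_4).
a = (-4, -1, -2, 1)

Write a = (a_1, ..., a_4) in the standard basis. For each basis vector v_i, ℓ(v_i) = <v_i, a> is a linear equation in the a_j's. Collect the n equations into a matrix system V a = ℓ, where row i of V is v_i (expressed in the standard basis). Since V is invertible (lower-triangular with 1s on the diagonal, up to permutation), solve by back-substitution:
  V =
[[0, 1, 1, 1],
 [-1, 1, 1, 0],
 [0, 1, 0, 0],
 [1, 0, 0, 0]]
  V a = (-2, 1, -1, -4)
Solving gives a = (-4, -1, -2, 1).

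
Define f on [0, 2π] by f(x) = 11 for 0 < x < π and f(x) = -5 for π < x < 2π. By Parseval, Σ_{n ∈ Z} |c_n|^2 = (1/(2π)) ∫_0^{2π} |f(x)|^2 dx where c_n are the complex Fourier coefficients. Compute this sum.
Σ |c_n|^2 = 73

Parseval equates the L^2 energy of f (normalised by 1/(2π)) with the ℓ^2 sum of its Fourier coefficients: (1/(2π)) ∫_0^{2π} |f|^2 = Σ |c_n|^2.
Compute the left side: (1/(2π)) [∫_0^π 11^2 dx + ∫_π^{2π} (-5)^2 dx] = (1/(2π)) · (121π + 25π) = (121 + 25)/2 = 73.
So Σ_{n ∈ Z} |c_n|^2 = 73.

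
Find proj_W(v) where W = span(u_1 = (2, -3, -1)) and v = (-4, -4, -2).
proj_W(v) = (6/7, -9/7, -3/7)

Set up U = [u_1 | ... | u_1] ∈ R^(3×1). The projector onto W = col(U) is P = U (U^T U)^(-1) U^T.
Compute U^T U =
  [14],
and U^T v = (6).
Solve U^T U · c = U^T v for the coefficients: c = (3/7). The projection is proj_W(v) = U c.
Check: (v - proj_W(v)) · u_1 = 0  (should be 0).
Result: proj_W(v) = (6/7, -9/7, -3/7).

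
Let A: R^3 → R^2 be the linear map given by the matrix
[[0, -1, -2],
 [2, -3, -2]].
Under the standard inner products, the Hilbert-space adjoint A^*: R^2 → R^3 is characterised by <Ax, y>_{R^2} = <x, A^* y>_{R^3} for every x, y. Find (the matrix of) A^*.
A^* = A^T =
[[0, 2],
 [-1, -3],
 [-2, -2]]

For real matrices with standard dot products, the defining identity <Ax, y> = <x, A^* y> gives (Ax)^T y = x^T (A^*) y, i.e. x^T A^T y = x^T (A^*) y. Since this holds for all x, y, we must have A^* = A^T. Therefore
A^* =
[[0, 2],
 [-1, -3],
 [-2, -2]].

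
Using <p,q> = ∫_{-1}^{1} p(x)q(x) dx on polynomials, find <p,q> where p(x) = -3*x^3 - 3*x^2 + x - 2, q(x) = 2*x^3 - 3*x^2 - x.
<p,q> = 758/105

Expand the product: p(x)·q(x) = -6*x^6 + 3*x^5 + 14*x^4 - 4*x^3 + 5*x^2 + 2*x.
∫_{-1}^{1} of each monomial x^k gives [2/(k+1) if k even, 0 if k odd]. Integrating term-by-term (or equivalently evaluating the antiderivative F(x) = -6*x^7/7 + x^6/2 + 14*x^5/5 - x^4 + 5*x^3/3 + x^2 at the endpoints):
  F(1) − F(−1) = 863/210 − (-653/210) = 758/105.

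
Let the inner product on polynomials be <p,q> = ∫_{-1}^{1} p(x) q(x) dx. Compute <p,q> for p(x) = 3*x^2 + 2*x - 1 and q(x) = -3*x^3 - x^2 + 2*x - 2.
<p,q> = -4/15

Expand the product: p(x)·q(x) = -9*x^5 - 9*x^4 + 7*x^3 - x^2 - 6*x + 2.
∫_{-1}^{1} of each monomial x^k gives [2/(k+1) if k even, 0 if k odd]. Integrating term-by-term (or equivalently evaluating the antiderivative F(x) = -3*x^6/2 - 9*x^5/5 + 7*x^4/4 - x^3/3 - 3*x^2 + 2*x at the endpoints):
  F(1) − F(−1) = -173/60 − (-157/60) = -4/15.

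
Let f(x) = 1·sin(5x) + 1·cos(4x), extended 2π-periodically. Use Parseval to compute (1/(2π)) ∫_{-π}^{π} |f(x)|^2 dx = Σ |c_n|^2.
Σ |c_n|^2 = 1

Expand |f|^2 and use orthogonality of {sin(nx), cos(mx)} on [-π, π]:
  ∫_{-π}^{π} sin(nx)^2 dx = π, ∫ cos(mx)^2 dx = π, and cross terms integrate to 0.
So ∫_{-π}^{π} f(x)^2 dx = 1^2 · π + 1^2 · π = (1 + 1)π.
Divide by 2π: (1 + 1)/2 = 1.
By Parseval, this equals Σ |c_n|^2.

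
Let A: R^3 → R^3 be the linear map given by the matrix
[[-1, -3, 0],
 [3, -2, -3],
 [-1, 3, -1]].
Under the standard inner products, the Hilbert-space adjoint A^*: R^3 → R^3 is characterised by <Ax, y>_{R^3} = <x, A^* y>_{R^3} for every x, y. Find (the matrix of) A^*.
A^* = A^T =
[[-1, 3, -1],
 [-3, -2, 3],
 [0, -3, -1]]

For real matrices with standard dot products, the defining identity <Ax, y> = <x, A^* y> gives (Ax)^T y = x^T (A^*) y, i.e. x^T A^T y = x^T (A^*) y. Since this holds for all x, y, we must have A^* = A^T. Therefore
A^* =
[[-1, 3, -1],
 [-3, -2, 3],
 [0, -3, -1]].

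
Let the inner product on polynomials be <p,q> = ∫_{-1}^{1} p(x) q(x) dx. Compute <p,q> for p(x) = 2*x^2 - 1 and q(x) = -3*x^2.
<p,q> = -2/5

Expand the product: p(x)·q(x) = -6*x^4 + 3*x^2.
∫_{-1}^{1} of each monomial x^k gives [2/(k+1) if k even, 0 if k odd]. Integrating term-by-term (or equivalently evaluating the antiderivative F(x) = -6*x^5/5 + x^3 at the endpoints):
  F(1) − F(−1) = -1/5 − (1/5) = -2/5.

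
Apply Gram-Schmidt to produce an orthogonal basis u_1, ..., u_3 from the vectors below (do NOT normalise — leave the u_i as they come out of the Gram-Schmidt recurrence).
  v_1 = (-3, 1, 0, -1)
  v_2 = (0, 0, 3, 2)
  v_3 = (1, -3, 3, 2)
Orthogonal basis:
  u_1 = (-3, 1, 0, -1)
  u_2 = (-6/11, 2/11, 3, 20/11)
  u_3 = (-95/139, -339/139, 36/139, -54/139)

Apply the Gram-Schmidt recurrence
  u_1 = v_1
  u_i = v_i − Σ_{j<i} ((v_i · u_j) / (u_j · u_j)) · u_j.

Step by step this gives:
  u_1 = (-3, 1, 0, -1)
  u_2 = (-6/11, 2/11, 3, 20/11)
  u_3 = (-95/139, -339/139, 36/139, -54/139)

Orthogonality check:
  u_2 · u_1 = 0 (should be 0)
  u_3 · u_1 = 0 (should be 0)
  u_3 · u_2 = 0 (should be 0)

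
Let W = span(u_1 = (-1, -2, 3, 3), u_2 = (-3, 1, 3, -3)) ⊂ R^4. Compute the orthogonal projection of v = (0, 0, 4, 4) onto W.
proj_W(v) = (-600/643, -1368/643, 1944/643, 2088/643)

Set up U = [u_1 | ... | u_2] ∈ R^(4×2). The projector onto W = col(U) is P = U (U^T U)^(-1) U^T.
Compute U^T U =
  [23, 1]
  [1, 28],
and U^T v = (24, 0).
Solve U^T U · c = U^T v for the coefficients: c = (672/643, -24/643). The projection is proj_W(v) = U c.
Check: (v - proj_W(v)) · u_1 = 0  (should be 0).
Check: (v - proj_W(v)) · u_2 = 0  (should be 0).
Result: proj_W(v) = (-600/643, -1368/643, 1944/643, 2088/643).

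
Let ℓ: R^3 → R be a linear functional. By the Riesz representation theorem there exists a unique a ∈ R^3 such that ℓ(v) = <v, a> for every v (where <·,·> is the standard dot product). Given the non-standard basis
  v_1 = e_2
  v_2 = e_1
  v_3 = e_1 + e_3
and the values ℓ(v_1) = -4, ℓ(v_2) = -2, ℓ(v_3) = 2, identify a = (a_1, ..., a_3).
a = (-2, -4, 4)

Write a = (a_1, ..., a_3) in the standard basis. For each basis vector v_i, ℓ(v_i) = <v_i, a> is a linear equation in the a_j's. Collect the n equations into a matrix system V a = ℓ, where row i of V is v_i (expressed in the standard basis). Since V is invertible (lower-triangular with 1s on the diagonal, up to permutation), solve by back-substitution:
  V =
[[0, 1, 0],
 [1, 0, 0],
 [1, 0, 1]]
  V a = (-4, -2, 2)
Solving gives a = (-2, -4, 4).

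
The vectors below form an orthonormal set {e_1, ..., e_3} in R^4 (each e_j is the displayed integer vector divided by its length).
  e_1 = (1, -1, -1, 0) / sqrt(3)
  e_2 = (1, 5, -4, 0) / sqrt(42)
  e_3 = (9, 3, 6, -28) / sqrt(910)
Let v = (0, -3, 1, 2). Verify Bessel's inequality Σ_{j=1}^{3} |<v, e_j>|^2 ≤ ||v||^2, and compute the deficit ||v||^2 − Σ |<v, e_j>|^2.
Σ |<v, e_j>|^2 = 894/65; ||v||^2 = 14; deficit = 16/65

Write each e_j = u_j / sqrt(<u_j, u_j>) where u_j is the displayed integer vector. Then <v, e_j> = <v, u_j> / sqrt(<u_j, u_j>), so |<v, e_j>|^2 = <v, u_j>^2 / <u_j, u_j>.
Coefficients: <v, e_1> = 2/sqrt(3), <v, e_2> = -19/sqrt(42), <v, e_3> = -59/sqrt(910).
Square and sum: Σ |<v, e_j>|^2 = 894/65.
Compute ||v||^2 = v·v = 14.
Deficit = 14 − 894/65 = 16/65 ≥ 0, confirming Bessel's inequality. (The deficit equals ||v − Σ <v,e_j> e_j||^2, the squared distance from v to span{e_j}.)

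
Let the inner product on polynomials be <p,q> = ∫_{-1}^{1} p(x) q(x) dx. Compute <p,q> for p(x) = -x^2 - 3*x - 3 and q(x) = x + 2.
<p,q> = -46/3

Expand the product: p(x)·q(x) = -x^3 - 5*x^2 - 9*x - 6.
∫_{-1}^{1} of each monomial x^k gives [2/(k+1) if k even, 0 if k odd]. Integrating term-by-term (or equivalently evaluating the antiderivative F(x) = -x^4/4 - 5*x^3/3 - 9*x^2/2 - 6*x at the endpoints):
  F(1) − F(−1) = -149/12 − (35/12) = -46/3.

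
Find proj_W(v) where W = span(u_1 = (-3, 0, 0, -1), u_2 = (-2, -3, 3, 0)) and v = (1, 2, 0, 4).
proj_W(v) = (197/92, 57/92, -57/92, 53/92)

Set up U = [u_1 | ... | u_2] ∈ R^(4×2). The projector onto W = col(U) is P = U (U^T U)^(-1) U^T.
Compute U^T U =
  [10, 6]
  [6, 22],
and U^T v = (-7, -8).
Solve U^T U · c = U^T v for the coefficients: c = (-53/92, -19/92). The projection is proj_W(v) = U c.
Check: (v - proj_W(v)) · u_1 = 0  (should be 0).
Check: (v - proj_W(v)) · u_2 = 0  (should be 0).
Result: proj_W(v) = (197/92, 57/92, -57/92, 53/92).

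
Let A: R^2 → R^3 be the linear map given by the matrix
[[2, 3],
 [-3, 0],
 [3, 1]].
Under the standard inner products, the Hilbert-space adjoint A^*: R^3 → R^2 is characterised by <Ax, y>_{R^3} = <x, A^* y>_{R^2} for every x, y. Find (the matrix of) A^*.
A^* = A^T =
[[2, -3, 3],
 [3, 0, 1]]

For real matrices with standard dot products, the defining identity <Ax, y> = <x, A^* y> gives (Ax)^T y = x^T (A^*) y, i.e. x^T A^T y = x^T (A^*) y. Since this holds for all x, y, we must have A^* = A^T. Therefore
A^* =
[[2, -3, 3],
 [3, 0, 1]].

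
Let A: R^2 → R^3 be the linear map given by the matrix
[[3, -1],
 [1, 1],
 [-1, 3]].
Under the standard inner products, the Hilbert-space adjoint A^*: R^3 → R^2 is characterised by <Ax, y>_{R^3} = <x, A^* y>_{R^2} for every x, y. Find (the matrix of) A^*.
A^* = A^T =
[[3, 1, -1],
 [-1, 1, 3]]

For real matrices with standard dot products, the defining identity <Ax, y> = <x, A^* y> gives (Ax)^T y = x^T (A^*) y, i.e. x^T A^T y = x^T (A^*) y. Since this holds for all x, y, we must have A^* = A^T. Therefore
A^* =
[[3, 1, -1],
 [-1, 1, 3]].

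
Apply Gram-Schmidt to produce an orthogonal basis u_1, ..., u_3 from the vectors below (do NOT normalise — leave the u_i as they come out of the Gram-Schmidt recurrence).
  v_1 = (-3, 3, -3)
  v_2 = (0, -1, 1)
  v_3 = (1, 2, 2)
Orthogonal basis:
  u_1 = (-3, 3, -3)
  u_2 = (-2/3, -1/3, 1/3)
  u_3 = (0, 2, 2)

Apply the Gram-Schmidt recurrence
  u_1 = v_1
  u_i = v_i − Σ_{j<i} ((v_i · u_j) / (u_j · u_j)) · u_j.

Step by step this gives:
  u_1 = (-3, 3, -3)
  u_2 = (-2/3, -1/3, 1/3)
  u_3 = (0, 2, 2)

Orthogonality check:
  u_2 · u_1 = 0 (should be 0)
  u_3 · u_1 = 0 (should be 0)
  u_3 · u_2 = 0 (should be 0)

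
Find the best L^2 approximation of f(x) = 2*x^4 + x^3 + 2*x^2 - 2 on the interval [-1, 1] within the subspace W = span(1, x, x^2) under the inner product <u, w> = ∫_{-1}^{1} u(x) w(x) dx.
g(x) = 26*x^2/7 + 3*x/5 - 76/35

The best approximation g ∈ W is the orthogonal projection of f onto W. Writing g = a_0 + a_1 x + a_2 x^2, the coefficients solve the normal equations G · a = b where
  G_{ij} = <φ_i, φ_j> and b_i = <f, φ_i>, with φ_0 = 1, φ_1 = x, φ_2 = x^2.
G =
  [2, 0, 2/3]
  [0, 2/3, 0]
  [2/3, 0, 2/5],
b = (-28/15, 2/5, 4/105).
Solving gives a_0 = -76/35, a_1 = 3/5, a_2 = 26/7, so
  g(x) = 26*x^2/7 + 3*x/5 - 76/35.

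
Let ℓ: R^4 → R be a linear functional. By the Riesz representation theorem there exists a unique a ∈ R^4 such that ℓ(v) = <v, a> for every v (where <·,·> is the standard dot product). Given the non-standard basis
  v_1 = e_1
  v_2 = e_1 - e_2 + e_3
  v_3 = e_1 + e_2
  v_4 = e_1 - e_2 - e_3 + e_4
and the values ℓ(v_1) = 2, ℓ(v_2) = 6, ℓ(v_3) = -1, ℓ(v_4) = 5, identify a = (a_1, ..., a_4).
a = (2, -3, 1, 1)

Write a = (a_1, ..., a_4) in the standard basis. For each basis vector v_i, ℓ(v_i) = <v_i, a> is a linear equation in the a_j's. Collect the n equations into a matrix system V a = ℓ, where row i of V is v_i (expressed in the standard basis). Since V is invertible (lower-triangular with 1s on the diagonal, up to permutation), solve by back-substitution:
  V =
[[1, 0, 0, 0],
 [1, -1, 1, 0],
 [1, 1, 0, 0],
 [1, -1, -1, 1]]
  V a = (2, 6, -1, 5)
Solving gives a = (2, -3, 1, 1).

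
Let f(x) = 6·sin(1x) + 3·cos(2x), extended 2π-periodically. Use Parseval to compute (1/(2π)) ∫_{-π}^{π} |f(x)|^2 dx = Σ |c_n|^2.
Σ |c_n|^2 = 45/2

Expand |f|^2 and use orthogonality of {sin(nx), cos(mx)} on [-π, π]:
  ∫_{-π}^{π} sin(nx)^2 dx = π, ∫ cos(mx)^2 dx = π, and cross terms integrate to 0.
So ∫_{-π}^{π} f(x)^2 dx = 6^2 · π + 3^2 · π = (36 + 9)π.
Divide by 2π: (36 + 9)/2 = 45/2.
By Parseval, this equals Σ |c_n|^2.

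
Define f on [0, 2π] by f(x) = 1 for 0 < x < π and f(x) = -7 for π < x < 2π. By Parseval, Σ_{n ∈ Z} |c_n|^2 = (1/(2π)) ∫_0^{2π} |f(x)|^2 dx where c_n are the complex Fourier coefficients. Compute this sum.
Σ |c_n|^2 = 25

Parseval equates the L^2 energy of f (normalised by 1/(2π)) with the ℓ^2 sum of its Fourier coefficients: (1/(2π)) ∫_0^{2π} |f|^2 = Σ |c_n|^2.
Compute the left side: (1/(2π)) [∫_0^π 1^2 dx + ∫_π^{2π} (-7)^2 dx] = (1/(2π)) · (1π + 49π) = (1 + 49)/2 = 25.
So Σ_{n ∈ Z} |c_n|^2 = 25.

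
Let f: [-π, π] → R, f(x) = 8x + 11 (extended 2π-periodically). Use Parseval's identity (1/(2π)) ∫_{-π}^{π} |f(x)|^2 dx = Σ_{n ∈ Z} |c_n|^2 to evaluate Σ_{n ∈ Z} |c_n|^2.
Σ |c_n|^2 = 64π^2/3 + 121

Expand and integrate term by term over [-π, π]:
  ∫ (8x)^2 dx = 64·(2π^3/3); ∫ 2·8·(11)·x dx = 0 (odd integrand); ∫ 11^2 dx = 121·2π.
So (1/(2π)) ∫_{-π}^{π} (8x + 11)^2 dx = 64π^2/3 + 121 = 64π^2/3 + 121.
Parseval ⇒ Σ |c_n|^2 = 64π^2/3 + 121.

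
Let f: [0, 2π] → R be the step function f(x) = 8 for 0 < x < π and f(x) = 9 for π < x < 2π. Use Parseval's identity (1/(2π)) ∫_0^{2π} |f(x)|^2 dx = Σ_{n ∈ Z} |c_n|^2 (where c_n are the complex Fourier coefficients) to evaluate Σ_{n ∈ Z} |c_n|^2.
Σ |c_n|^2 = 145/2

Parseval equates the L^2 energy of f (normalised by 1/(2π)) with the ℓ^2 sum of its Fourier coefficients: (1/(2π)) ∫_0^{2π} |f|^2 = Σ |c_n|^2.
Compute the left side: (1/(2π)) [∫_0^π 8^2 dx + ∫_π^{2π} 9^2 dx] = (1/(2π)) · (64π + 81π) = (64 + 81)/2 = 145/2.
So Σ_{n ∈ Z} |c_n|^2 = 145/2.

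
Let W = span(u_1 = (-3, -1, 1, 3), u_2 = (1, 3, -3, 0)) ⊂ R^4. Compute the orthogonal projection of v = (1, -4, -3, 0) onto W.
proj_W(v) = (110/299, -118/299, 118/299, -168/299)

Set up U = [u_1 | ... | u_2] ∈ R^(4×2). The projector onto W = col(U) is P = U (U^T U)^(-1) U^T.
Compute U^T U =
  [20, -9]
  [-9, 19],
and U^T v = (-2, -2).
Solve U^T U · c = U^T v for the coefficients: c = (-56/299, -58/299). The projection is proj_W(v) = U c.
Check: (v - proj_W(v)) · u_1 = 0  (should be 0).
Check: (v - proj_W(v)) · u_2 = 0  (should be 0).
Result: proj_W(v) = (110/299, -118/299, 118/299, -168/299).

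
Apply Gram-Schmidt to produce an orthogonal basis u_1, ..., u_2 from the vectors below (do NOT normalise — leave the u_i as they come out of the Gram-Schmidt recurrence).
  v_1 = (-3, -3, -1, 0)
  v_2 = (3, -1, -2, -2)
Orthogonal basis:
  u_1 = (-3, -3, -1, 0)
  u_2 = (45/19, -31/19, -42/19, -2)

Apply the Gram-Schmidt recurrence
  u_1 = v_1
  u_i = v_i − Σ_{j<i} ((v_i · u_j) / (u_j · u_j)) · u_j.

Step by step this gives:
  u_1 = (-3, -3, -1, 0)
  u_2 = (45/19, -31/19, -42/19, -2)

Orthogonality check:
  u_2 · u_1 = 0 (should be 0)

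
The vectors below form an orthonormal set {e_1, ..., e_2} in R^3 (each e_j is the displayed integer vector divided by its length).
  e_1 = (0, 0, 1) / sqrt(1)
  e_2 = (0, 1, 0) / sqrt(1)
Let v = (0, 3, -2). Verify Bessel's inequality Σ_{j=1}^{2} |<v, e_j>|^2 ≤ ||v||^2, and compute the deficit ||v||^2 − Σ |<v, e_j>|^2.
Σ |<v, e_j>|^2 = 13; ||v||^2 = 13; deficit = 0

Write each e_j = u_j / sqrt(<u_j, u_j>) where u_j is the displayed integer vector. Then <v, e_j> = <v, u_j> / sqrt(<u_j, u_j>), so |<v, e_j>|^2 = <v, u_j>^2 / <u_j, u_j>.
Coefficients: <v, e_1> = -2/sqrt(1), <v, e_2> = 3/sqrt(1).
Square and sum: Σ |<v, e_j>|^2 = 13.
Compute ||v||^2 = v·v = 13.
Deficit = 13 − 13 = 0 ≥ 0, confirming Bessel's inequality. (The deficit equals ||v − Σ <v,e_j> e_j||^2, the squared distance from v to span{e_j}.)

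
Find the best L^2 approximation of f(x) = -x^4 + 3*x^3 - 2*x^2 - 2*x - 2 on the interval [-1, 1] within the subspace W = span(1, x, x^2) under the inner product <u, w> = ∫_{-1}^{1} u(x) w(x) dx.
g(x) = -20*x^2/7 - x/5 - 67/35

The best approximation g ∈ W is the orthogonal projection of f onto W. Writing g = a_0 + a_1 x + a_2 x^2, the coefficients solve the normal equations G · a = b where
  G_{ij} = <φ_i, φ_j> and b_i = <f, φ_i>, with φ_0 = 1, φ_1 = x, φ_2 = x^2.
G =
  [2, 0, 2/3]
  [0, 2/3, 0]
  [2/3, 0, 2/5],
b = (-86/15, -2/15, -254/105).
Solving gives a_0 = -67/35, a_1 = -1/5, a_2 = -20/7, so
  g(x) = -20*x^2/7 - x/5 - 67/35.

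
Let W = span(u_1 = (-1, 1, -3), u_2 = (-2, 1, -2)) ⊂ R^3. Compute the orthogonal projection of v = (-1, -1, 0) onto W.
proj_W(v) = (-13/18, 1/9, 5/18)

Set up U = [u_1 | ... | u_2] ∈ R^(3×2). The projector onto W = col(U) is P = U (U^T U)^(-1) U^T.
Compute U^T U =
  [11, 9]
  [9, 9],
and U^T v = (0, 1).
Solve U^T U · c = U^T v for the coefficients: c = (-1/2, 11/18). The projection is proj_W(v) = U c.
Check: (v - proj_W(v)) · u_1 = 0  (should be 0).
Check: (v - proj_W(v)) · u_2 = 0  (should be 0).
Result: proj_W(v) = (-13/18, 1/9, 5/18).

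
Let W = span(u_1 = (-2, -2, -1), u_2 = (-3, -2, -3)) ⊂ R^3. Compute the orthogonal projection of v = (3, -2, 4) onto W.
proj_W(v) = (47/29, -28/29, 136/29)

Set up U = [u_1 | ... | u_2] ∈ R^(3×2). The projector onto W = col(U) is P = U (U^T U)^(-1) U^T.
Compute U^T U =
  [9, 13]
  [13, 22],
and U^T v = (-6, -17).
Solve U^T U · c = U^T v for the coefficients: c = (89/29, -75/29). The projection is proj_W(v) = U c.
Check: (v - proj_W(v)) · u_1 = 0  (should be 0).
Check: (v - proj_W(v)) · u_2 = 0  (should be 0).
Result: proj_W(v) = (47/29, -28/29, 136/29).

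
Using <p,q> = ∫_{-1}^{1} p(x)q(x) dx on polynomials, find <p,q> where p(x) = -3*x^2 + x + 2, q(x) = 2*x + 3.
<p,q> = 22/3

Expand the product: p(x)·q(x) = -6*x^3 - 7*x^2 + 7*x + 6.
∫_{-1}^{1} of each monomial x^k gives [2/(k+1) if k even, 0 if k odd]. Integrating term-by-term (or equivalently evaluating the antiderivative F(x) = -3*x^4/2 - 7*x^3/3 + 7*x^2/2 + 6*x at the endpoints):
  F(1) − F(−1) = 17/3 − (-5/3) = 22/3.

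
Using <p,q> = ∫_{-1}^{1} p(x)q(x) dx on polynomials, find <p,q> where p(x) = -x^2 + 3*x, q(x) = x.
<p,q> = 2

Expand the product: p(x)·q(x) = -x^3 + 3*x^2.
∫_{-1}^{1} of each monomial x^k gives [2/(k+1) if k even, 0 if k odd]. Integrating term-by-term (or equivalently evaluating the antiderivative F(x) = -x^4/4 + x^3 at the endpoints):
  F(1) − F(−1) = 3/4 − (-5/4) = 2.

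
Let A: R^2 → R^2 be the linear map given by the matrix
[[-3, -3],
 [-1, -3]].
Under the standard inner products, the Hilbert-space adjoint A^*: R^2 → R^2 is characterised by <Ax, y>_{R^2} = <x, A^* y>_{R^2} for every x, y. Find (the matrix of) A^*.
A^* = A^T =
[[-3, -1],
 [-3, -3]]

For real matrices with standard dot products, the defining identity <Ax, y> = <x, A^* y> gives (Ax)^T y = x^T (A^*) y, i.e. x^T A^T y = x^T (A^*) y. Since this holds for all x, y, we must have A^* = A^T. Therefore
A^* =
[[-3, -1],
 [-3, -3]].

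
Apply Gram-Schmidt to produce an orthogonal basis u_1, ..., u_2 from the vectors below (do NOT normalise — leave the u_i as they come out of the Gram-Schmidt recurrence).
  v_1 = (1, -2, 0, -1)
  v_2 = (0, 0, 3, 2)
Orthogonal basis:
  u_1 = (1, -2, 0, -1)
  u_2 = (1/3, -2/3, 3, 5/3)

Apply the Gram-Schmidt recurrence
  u_1 = v_1
  u_i = v_i − Σ_{j<i} ((v_i · u_j) / (u_j · u_j)) · u_j.

Step by step this gives:
  u_1 = (1, -2, 0, -1)
  u_2 = (1/3, -2/3, 3, 5/3)

Orthogonality check:
  u_2 · u_1 = 0 (should be 0)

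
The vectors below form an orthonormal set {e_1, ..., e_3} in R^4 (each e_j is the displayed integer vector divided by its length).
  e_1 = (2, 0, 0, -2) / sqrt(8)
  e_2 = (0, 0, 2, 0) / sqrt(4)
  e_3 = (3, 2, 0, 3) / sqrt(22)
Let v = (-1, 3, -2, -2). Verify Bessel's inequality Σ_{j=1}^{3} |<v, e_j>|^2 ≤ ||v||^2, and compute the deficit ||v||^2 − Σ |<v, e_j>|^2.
Σ |<v, e_j>|^2 = 54/11; ||v||^2 = 18; deficit = 144/11

Write each e_j = u_j / sqrt(<u_j, u_j>) where u_j is the displayed integer vector. Then <v, e_j> = <v, u_j> / sqrt(<u_j, u_j>), so |<v, e_j>|^2 = <v, u_j>^2 / <u_j, u_j>.
Coefficients: <v, e_1> = 2/sqrt(8), <v, e_2> = -4/sqrt(4), <v, e_3> = -3/sqrt(22).
Square and sum: Σ |<v, e_j>|^2 = 54/11.
Compute ||v||^2 = v·v = 18.
Deficit = 18 − 54/11 = 144/11 ≥ 0, confirming Bessel's inequality. (The deficit equals ||v − Σ <v,e_j> e_j||^2, the squared distance from v to span{e_j}.)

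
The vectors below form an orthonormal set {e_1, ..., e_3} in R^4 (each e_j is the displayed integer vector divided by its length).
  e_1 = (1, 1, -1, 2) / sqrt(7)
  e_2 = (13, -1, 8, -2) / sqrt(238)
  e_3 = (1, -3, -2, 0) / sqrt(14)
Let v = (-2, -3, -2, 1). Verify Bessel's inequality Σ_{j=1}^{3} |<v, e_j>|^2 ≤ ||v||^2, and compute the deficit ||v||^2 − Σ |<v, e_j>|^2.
Σ |<v, e_j>|^2 = 1886/119; ||v||^2 = 18; deficit = 256/119

Write each e_j = u_j / sqrt(<u_j, u_j>) where u_j is the displayed integer vector. Then <v, e_j> = <v, u_j> / sqrt(<u_j, u_j>), so |<v, e_j>|^2 = <v, u_j>^2 / <u_j, u_j>.
Coefficients: <v, e_1> = -1/sqrt(7), <v, e_2> = -41/sqrt(238), <v, e_3> = 11/sqrt(14).
Square and sum: Σ |<v, e_j>|^2 = 1886/119.
Compute ||v||^2 = v·v = 18.
Deficit = 18 − 1886/119 = 256/119 ≥ 0, confirming Bessel's inequality. (The deficit equals ||v − Σ <v,e_j> e_j||^2, the squared distance from v to span{e_j}.)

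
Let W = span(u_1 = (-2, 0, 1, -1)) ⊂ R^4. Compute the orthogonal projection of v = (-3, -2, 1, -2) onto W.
proj_W(v) = (-3, 0, 3/2, -3/2)

Set up U = [u_1 | ... | u_1] ∈ R^(4×1). The projector onto W = col(U) is P = U (U^T U)^(-1) U^T.
Compute U^T U =
  [6],
and U^T v = (9).
Solve U^T U · c = U^T v for the coefficients: c = (3/2). The projection is proj_W(v) = U c.
Check: (v - proj_W(v)) · u_1 = 0  (should be 0).
Result: proj_W(v) = (-3, 0, 3/2, -3/2).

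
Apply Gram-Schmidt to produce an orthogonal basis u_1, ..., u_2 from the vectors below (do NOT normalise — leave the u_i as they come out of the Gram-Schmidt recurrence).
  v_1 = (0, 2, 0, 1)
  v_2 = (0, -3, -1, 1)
Orthogonal basis:
  u_1 = (0, 2, 0, 1)
  u_2 = (0, -1, -1, 2)

Apply the Gram-Schmidt recurrence
  u_1 = v_1
  u_i = v_i − Σ_{j<i} ((v_i · u_j) / (u_j · u_j)) · u_j.

Step by step this gives:
  u_1 = (0, 2, 0, 1)
  u_2 = (0, -1, -1, 2)

Orthogonality check:
  u_2 · u_1 = 0 (should be 0)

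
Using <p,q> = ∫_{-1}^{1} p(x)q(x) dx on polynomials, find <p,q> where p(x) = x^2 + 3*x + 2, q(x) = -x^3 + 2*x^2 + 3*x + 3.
<p,q> = 334/15

Expand the product: p(x)·q(x) = -x^5 - x^4 + 7*x^3 + 16*x^2 + 15*x + 6.
∫_{-1}^{1} of each monomial x^k gives [2/(k+1) if k even, 0 if k odd]. Integrating term-by-term (or equivalently evaluating the antiderivative F(x) = -x^6/6 - x^5/5 + 7*x^4/4 + 16*x^3/3 + 15*x^2/2 + 6*x at the endpoints):
  F(1) − F(−1) = 1213/60 − (-41/20) = 334/15.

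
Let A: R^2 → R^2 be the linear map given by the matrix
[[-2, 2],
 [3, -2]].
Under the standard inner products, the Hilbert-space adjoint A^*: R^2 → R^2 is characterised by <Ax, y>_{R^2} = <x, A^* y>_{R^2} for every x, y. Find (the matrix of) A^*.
A^* = A^T =
[[-2, 3],
 [2, -2]]

For real matrices with standard dot products, the defining identity <Ax, y> = <x, A^* y> gives (Ax)^T y = x^T (A^*) y, i.e. x^T A^T y = x^T (A^*) y. Since this holds for all x, y, we must have A^* = A^T. Therefore
A^* =
[[-2, 3],
 [2, -2]].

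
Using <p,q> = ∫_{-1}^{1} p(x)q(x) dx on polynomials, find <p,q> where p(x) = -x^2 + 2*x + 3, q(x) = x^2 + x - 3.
<p,q> = -196/15

Expand the product: p(x)·q(x) = -x^4 + x^3 + 8*x^2 - 3*x - 9.
∫_{-1}^{1} of each monomial x^k gives [2/(k+1) if k even, 0 if k odd]. Integrating term-by-term (or equivalently evaluating the antiderivative F(x) = -x^5/5 + x^4/4 + 8*x^3/3 - 3*x^2/2 - 9*x at the endpoints):
  F(1) − F(−1) = -467/60 − (317/60) = -196/15.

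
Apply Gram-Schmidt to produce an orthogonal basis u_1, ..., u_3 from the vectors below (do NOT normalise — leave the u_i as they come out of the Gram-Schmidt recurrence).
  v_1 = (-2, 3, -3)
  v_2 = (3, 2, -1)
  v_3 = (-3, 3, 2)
Orthogonal basis:
  u_1 = (-2, 3, -3)
  u_2 = (36/11, 35/22, -13/22)
  u_3 = (-204/299, 748/299, 68/23)

Apply the Gram-Schmidt recurrence
  u_1 = v_1
  u_i = v_i − Σ_{j<i} ((v_i · u_j) / (u_j · u_j)) · u_j.

Step by step this gives:
  u_1 = (-2, 3, -3)
  u_2 = (36/11, 35/22, -13/22)
  u_3 = (-204/299, 748/299, 68/23)

Orthogonality check:
  u_2 · u_1 = 0 (should be 0)
  u_3 · u_1 = 0 (should be 0)
  u_3 · u_2 = 0 (should be 0)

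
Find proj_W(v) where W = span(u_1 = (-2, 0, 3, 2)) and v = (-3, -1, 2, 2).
proj_W(v) = (-32/17, 0, 48/17, 32/17)

Set up U = [u_1 | ... | u_1] ∈ R^(4×1). The projector onto W = col(U) is P = U (U^T U)^(-1) U^T.
Compute U^T U =
  [17],
and U^T v = (16).
Solve U^T U · c = U^T v for the coefficients: c = (16/17). The projection is proj_W(v) = U c.
Check: (v - proj_W(v)) · u_1 = 0  (should be 0).
Result: proj_W(v) = (-32/17, 0, 48/17, 32/17).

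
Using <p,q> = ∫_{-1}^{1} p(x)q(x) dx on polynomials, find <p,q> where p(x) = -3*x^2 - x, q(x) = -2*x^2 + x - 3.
<p,q> = 116/15

Expand the product: p(x)·q(x) = 6*x^4 - x^3 + 8*x^2 + 3*x.
∫_{-1}^{1} of each monomial x^k gives [2/(k+1) if k even, 0 if k odd]. Integrating term-by-term (or equivalently evaluating the antiderivative F(x) = 6*x^5/5 - x^4/4 + 8*x^3/3 + 3*x^2/2 at the endpoints):
  F(1) − F(−1) = 307/60 − (-157/60) = 116/15.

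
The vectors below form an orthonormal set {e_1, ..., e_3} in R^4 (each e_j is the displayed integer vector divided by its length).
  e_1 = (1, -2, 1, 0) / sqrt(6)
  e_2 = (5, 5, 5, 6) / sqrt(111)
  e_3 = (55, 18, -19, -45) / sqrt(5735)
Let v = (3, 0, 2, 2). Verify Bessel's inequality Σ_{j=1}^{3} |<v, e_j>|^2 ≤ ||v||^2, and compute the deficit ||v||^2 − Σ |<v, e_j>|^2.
Σ |<v, e_j>|^2 = 5189/310; ||v||^2 = 17; deficit = 81/310

Write each e_j = u_j / sqrt(<u_j, u_j>) where u_j is the displayed integer vector. Then <v, e_j> = <v, u_j> / sqrt(<u_j, u_j>), so |<v, e_j>|^2 = <v, u_j>^2 / <u_j, u_j>.
Coefficients: <v, e_1> = 5/sqrt(6), <v, e_2> = 37/sqrt(111), <v, e_3> = 37/sqrt(5735).
Square and sum: Σ |<v, e_j>|^2 = 5189/310.
Compute ||v||^2 = v·v = 17.
Deficit = 17 − 5189/310 = 81/310 ≥ 0, confirming Bessel's inequality. (The deficit equals ||v − Σ <v,e_j> e_j||^2, the squared distance from v to span{e_j}.)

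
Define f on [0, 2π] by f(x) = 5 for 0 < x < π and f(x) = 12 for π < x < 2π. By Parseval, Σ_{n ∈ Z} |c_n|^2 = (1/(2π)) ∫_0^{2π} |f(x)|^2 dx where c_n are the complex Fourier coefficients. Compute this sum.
Σ |c_n|^2 = 169/2

Parseval equates the L^2 energy of f (normalised by 1/(2π)) with the ℓ^2 sum of its Fourier coefficients: (1/(2π)) ∫_0^{2π} |f|^2 = Σ |c_n|^2.
Compute the left side: (1/(2π)) [∫_0^π 5^2 dx + ∫_π^{2π} 12^2 dx] = (1/(2π)) · (25π + 144π) = (25 + 144)/2 = 169/2.
So Σ_{n ∈ Z} |c_n|^2 = 169/2.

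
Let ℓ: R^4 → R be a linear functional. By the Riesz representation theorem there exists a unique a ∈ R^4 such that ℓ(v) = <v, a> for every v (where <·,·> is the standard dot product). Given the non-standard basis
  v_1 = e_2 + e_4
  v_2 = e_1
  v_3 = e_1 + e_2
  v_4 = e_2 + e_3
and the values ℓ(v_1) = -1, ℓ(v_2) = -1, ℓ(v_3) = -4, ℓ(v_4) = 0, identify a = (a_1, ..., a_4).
a = (-1, -3, 3, 2)

Write a = (a_1, ..., a_4) in the standard basis. For each basis vector v_i, ℓ(v_i) = <v_i, a> is a linear equation in the a_j's. Collect the n equations into a matrix system V a = ℓ, where row i of V is v_i (expressed in the standard basis). Since V is invertible (lower-triangular with 1s on the diagonal, up to permutation), solve by back-substitution:
  V =
[[0, 1, 0, 1],
 [1, 0, 0, 0],
 [1, 1, 0, 0],
 [0, 1, 1, 0]]
  V a = (-1, -1, -4, 0)
Solving gives a = (-1, -3, 3, 2).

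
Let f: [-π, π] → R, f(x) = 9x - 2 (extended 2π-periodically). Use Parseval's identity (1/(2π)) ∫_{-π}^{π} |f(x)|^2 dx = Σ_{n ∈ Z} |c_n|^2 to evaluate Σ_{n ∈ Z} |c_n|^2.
Σ |c_n|^2 = 27π^2 + 4

Expand and integrate term by term over [-π, π]:
  ∫ (9x)^2 dx = 81·(2π^3/3); ∫ 2·9·(-2)·x dx = 0 (odd integrand); ∫ (-2)^2 dx = 4·2π.
So (1/(2π)) ∫_{-π}^{π} (9x - 2)^2 dx = 81π^2/3 + 4 = 27π^2 + 4.
Parseval ⇒ Σ |c_n|^2 = 27π^2 + 4.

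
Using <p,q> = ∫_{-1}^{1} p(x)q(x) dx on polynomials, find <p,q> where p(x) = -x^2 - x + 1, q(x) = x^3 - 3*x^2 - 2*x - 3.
<p,q> = -58/15

Expand the product: p(x)·q(x) = -x^5 + 2*x^4 + 6*x^3 + 2*x^2 + x - 3.
∫_{-1}^{1} of each monomial x^k gives [2/(k+1) if k even, 0 if k odd]. Integrating term-by-term (or equivalently evaluating the antiderivative F(x) = -x^6/6 + 2*x^5/5 + 3*x^4/2 + 2*x^3/3 + x^2/2 - 3*x at the endpoints):
  F(1) − F(−1) = -1/10 − (113/30) = -58/15.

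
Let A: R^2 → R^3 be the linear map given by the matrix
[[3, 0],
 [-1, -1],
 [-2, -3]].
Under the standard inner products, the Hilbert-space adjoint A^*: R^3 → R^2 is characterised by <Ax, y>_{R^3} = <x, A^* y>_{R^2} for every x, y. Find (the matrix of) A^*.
A^* = A^T =
[[3, -1, -2],
 [0, -1, -3]]

For real matrices with standard dot products, the defining identity <Ax, y> = <x, A^* y> gives (Ax)^T y = x^T (A^*) y, i.e. x^T A^T y = x^T (A^*) y. Since this holds for all x, y, we must have A^* = A^T. Therefore
A^* =
[[3, -1, -2],
 [0, -1, -3]].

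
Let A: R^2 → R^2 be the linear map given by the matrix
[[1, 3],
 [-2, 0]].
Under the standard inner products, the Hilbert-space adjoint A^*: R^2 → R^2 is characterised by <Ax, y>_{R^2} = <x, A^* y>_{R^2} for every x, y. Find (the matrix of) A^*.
A^* = A^T =
[[1, -2],
 [3, 0]]

For real matrices with standard dot products, the defining identity <Ax, y> = <x, A^* y> gives (Ax)^T y = x^T (A^*) y, i.e. x^T A^T y = x^T (A^*) y. Since this holds for all x, y, we must have A^* = A^T. Therefore
A^* =
[[1, -2],
 [3, 0]].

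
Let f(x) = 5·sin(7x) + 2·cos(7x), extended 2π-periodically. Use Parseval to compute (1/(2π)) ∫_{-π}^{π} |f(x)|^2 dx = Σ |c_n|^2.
Σ |c_n|^2 = 29/2

Expand |f|^2 and use orthogonality of {sin(nx), cos(mx)} on [-π, π]:
  ∫_{-π}^{π} sin(nx)^2 dx = π, ∫ cos(mx)^2 dx = π, and cross terms integrate to 0.
So ∫_{-π}^{π} f(x)^2 dx = 5^2 · π + 2^2 · π = (25 + 4)π.
Divide by 2π: (25 + 4)/2 = 29/2.
By Parseval, this equals Σ |c_n|^2.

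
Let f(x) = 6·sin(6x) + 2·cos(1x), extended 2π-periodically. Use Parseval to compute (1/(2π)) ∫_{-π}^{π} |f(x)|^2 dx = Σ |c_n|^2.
Σ |c_n|^2 = 20

Expand |f|^2 and use orthogonality of {sin(nx), cos(mx)} on [-π, π]:
  ∫_{-π}^{π} sin(nx)^2 dx = π, ∫ cos(mx)^2 dx = π, and cross terms integrate to 0.
So ∫_{-π}^{π} f(x)^2 dx = 6^2 · π + 2^2 · π = (36 + 4)π.
Divide by 2π: (36 + 4)/2 = 20.
By Parseval, this equals Σ |c_n|^2.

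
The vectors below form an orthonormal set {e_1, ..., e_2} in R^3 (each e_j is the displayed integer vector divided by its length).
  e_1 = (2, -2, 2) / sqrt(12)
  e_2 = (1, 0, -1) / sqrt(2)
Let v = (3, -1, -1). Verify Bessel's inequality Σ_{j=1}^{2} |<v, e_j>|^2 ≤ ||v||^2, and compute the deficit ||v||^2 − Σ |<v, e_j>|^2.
Σ |<v, e_j>|^2 = 11; ||v||^2 = 11; deficit = 0

Write each e_j = u_j / sqrt(<u_j, u_j>) where u_j is the displayed integer vector. Then <v, e_j> = <v, u_j> / sqrt(<u_j, u_j>), so |<v, e_j>|^2 = <v, u_j>^2 / <u_j, u_j>.
Coefficients: <v, e_1> = 6/sqrt(12), <v, e_2> = 4/sqrt(2).
Square and sum: Σ |<v, e_j>|^2 = 11.
Compute ||v||^2 = v·v = 11.
Deficit = 11 − 11 = 0 ≥ 0, confirming Bessel's inequality. (The deficit equals ||v − Σ <v,e_j> e_j||^2, the squared distance from v to span{e_j}.)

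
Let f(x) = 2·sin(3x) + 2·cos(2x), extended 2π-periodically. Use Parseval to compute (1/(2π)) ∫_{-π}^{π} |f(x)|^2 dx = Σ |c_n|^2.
Σ |c_n|^2 = 4

Expand |f|^2 and use orthogonality of {sin(nx), cos(mx)} on [-π, π]:
  ∫_{-π}^{π} sin(nx)^2 dx = π, ∫ cos(mx)^2 dx = π, and cross terms integrate to 0.
So ∫_{-π}^{π} f(x)^2 dx = 2^2 · π + 2^2 · π = (4 + 4)π.
Divide by 2π: (4 + 4)/2 = 4.
By Parseval, this equals Σ |c_n|^2.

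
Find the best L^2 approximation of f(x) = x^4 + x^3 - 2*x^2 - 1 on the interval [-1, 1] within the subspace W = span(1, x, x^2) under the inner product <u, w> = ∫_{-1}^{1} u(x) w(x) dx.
g(x) = -8*x^2/7 + 3*x/5 - 38/35

The best approximation g ∈ W is the orthogonal projection of f onto W. Writing g = a_0 + a_1 x + a_2 x^2, the coefficients solve the normal equations G · a = b where
  G_{ij} = <φ_i, φ_j> and b_i = <f, φ_i>, with φ_0 = 1, φ_1 = x, φ_2 = x^2.
G =
  [2, 0, 2/3]
  [0, 2/3, 0]
  [2/3, 0, 2/5],
b = (-44/15, 2/5, -124/105).
Solving gives a_0 = -38/35, a_1 = 3/5, a_2 = -8/7, so
  g(x) = -8*x^2/7 + 3*x/5 - 38/35.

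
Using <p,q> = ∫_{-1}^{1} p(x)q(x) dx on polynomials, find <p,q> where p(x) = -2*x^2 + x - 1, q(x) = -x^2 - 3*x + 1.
<p,q> = -58/15

Expand the product: p(x)·q(x) = 2*x^4 + 5*x^3 - 4*x^2 + 4*x - 1.
∫_{-1}^{1} of each monomial x^k gives [2/(k+1) if k even, 0 if k odd]. Integrating term-by-term (or equivalently evaluating the antiderivative F(x) = 2*x^5/5 + 5*x^4/4 - 4*x^3/3 + 2*x^2 - x at the endpoints):
  F(1) − F(−1) = 79/60 − (311/60) = -58/15.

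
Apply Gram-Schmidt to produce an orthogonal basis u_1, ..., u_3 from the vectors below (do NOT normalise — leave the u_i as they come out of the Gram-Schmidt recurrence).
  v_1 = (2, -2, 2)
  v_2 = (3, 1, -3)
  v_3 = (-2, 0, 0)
Orthogonal basis:
  u_1 = (2, -2, 2)
  u_2 = (10/3, 2/3, -8/3)
  u_3 = (-1/7, -3/7, -2/7)

Apply the Gram-Schmidt recurrence
  u_1 = v_1
  u_i = v_i − Σ_{j<i} ((v_i · u_j) / (u_j · u_j)) · u_j.

Step by step this gives:
  u_1 = (2, -2, 2)
  u_2 = (10/3, 2/3, -8/3)
  u_3 = (-1/7, -3/7, -2/7)

Orthogonality check:
  u_2 · u_1 = 0 (should be 0)
  u_3 · u_1 = 0 (should be 0)
  u_3 · u_2 = 0 (should be 0)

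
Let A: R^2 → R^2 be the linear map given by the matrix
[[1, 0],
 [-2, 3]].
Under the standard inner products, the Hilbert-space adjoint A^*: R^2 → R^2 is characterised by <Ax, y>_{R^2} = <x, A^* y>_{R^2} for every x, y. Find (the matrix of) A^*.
A^* = A^T =
[[1, -2],
 [0, 3]]

For real matrices with standard dot products, the defining identity <Ax, y> = <x, A^* y> gives (Ax)^T y = x^T (A^*) y, i.e. x^T A^T y = x^T (A^*) y. Since this holds for all x, y, we must have A^* = A^T. Therefore
A^* =
[[1, -2],
 [0, 3]].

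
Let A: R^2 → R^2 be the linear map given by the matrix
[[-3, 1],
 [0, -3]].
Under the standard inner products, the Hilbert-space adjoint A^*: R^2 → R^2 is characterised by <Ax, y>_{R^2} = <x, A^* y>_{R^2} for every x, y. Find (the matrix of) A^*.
A^* = A^T =
[[-3, 0],
 [1, -3]]

For real matrices with standard dot products, the defining identity <Ax, y> = <x, A^* y> gives (Ax)^T y = x^T (A^*) y, i.e. x^T A^T y = x^T (A^*) y. Since this holds for all x, y, we must have A^* = A^T. Therefore
A^* =
[[-3, 0],
 [1, -3]].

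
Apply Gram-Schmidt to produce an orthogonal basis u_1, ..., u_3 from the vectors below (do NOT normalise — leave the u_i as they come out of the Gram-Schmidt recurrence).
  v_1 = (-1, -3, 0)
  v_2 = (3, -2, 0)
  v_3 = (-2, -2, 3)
Orthogonal basis:
  u_1 = (-1, -3, 0)
  u_2 = (33/10, -11/10, 0)
  u_3 = (0, 0, 3)

Apply the Gram-Schmidt recurrence
  u_1 = v_1
  u_i = v_i − Σ_{j<i} ((v_i · u_j) / (u_j · u_j)) · u_j.

Step by step this gives:
  u_1 = (-1, -3, 0)
  u_2 = (33/10, -11/10, 0)
  u_3 = (0, 0, 3)

Orthogonality check:
  u_2 · u_1 = 0 (should be 0)
  u_3 · u_1 = 0 (should be 0)
  u_3 · u_2 = 0 (should be 0)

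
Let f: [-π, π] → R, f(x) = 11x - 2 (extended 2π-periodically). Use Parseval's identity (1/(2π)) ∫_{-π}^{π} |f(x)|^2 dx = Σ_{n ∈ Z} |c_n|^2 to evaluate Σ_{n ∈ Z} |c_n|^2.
Σ |c_n|^2 = 121π^2/3 + 4

Expand and integrate term by term over [-π, π]:
  ∫ (11x)^2 dx = 121·(2π^3/3); ∫ 2·11·(-2)·x dx = 0 (odd integrand); ∫ (-2)^2 dx = 4·2π.
So (1/(2π)) ∫_{-π}^{π} (11x - 2)^2 dx = 121π^2/3 + 4 = 121π^2/3 + 4.
Parseval ⇒ Σ |c_n|^2 = 121π^2/3 + 4.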